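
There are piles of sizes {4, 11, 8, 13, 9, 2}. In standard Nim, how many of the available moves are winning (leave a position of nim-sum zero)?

Nim-sum: 4 ⊕ 11 ⊕ 8 ⊕ 13 ⊕ 9 ⊕ 2 = 1.
The overall nim-sum is X = 1. A pile of size p has a winning move iff p XOR X < p (reduce it to p XOR X).
  4: 4 XOR 1 = 5 ≥ 4 — no move.
  11: 11 XOR 1 = 10 < 11 — winning move (to 10).
  8: 8 XOR 1 = 9 ≥ 8 — no move.
  13: 13 XOR 1 = 12 < 13 — winning move (to 12).
  9: 9 XOR 1 = 8 < 9 — winning move (to 8).
  2: 2 XOR 1 = 3 ≥ 2 — no move.
That gives 3 winning moves.

3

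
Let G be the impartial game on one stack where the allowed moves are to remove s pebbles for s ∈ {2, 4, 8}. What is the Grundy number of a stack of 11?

Compute g(0), g(1), … for moves {2, 4, 8}:
k:     0  1  2  3  4  5  6  7  8  9 10 11
g(k):  0  0  1  1  2  2  0  0  1  1  2  2
So g(11) = 2.

2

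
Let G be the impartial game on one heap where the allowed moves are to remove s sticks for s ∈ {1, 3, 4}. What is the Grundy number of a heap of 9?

0

Compute g(0), g(1), … for moves {1, 3, 4}:
g(0) = mex{} = 0
g(1) = mex{0} = 1
g(2) = mex{1} = 0
g(3) = mex{0} = 1
g(4) = mex{0,1} = 2
g(5) = mex{0,1,2} = 3
g(6) = mex{0,1,3} = 2
g(7) = mex{1,2} = 0
g(8) = mex{0,2,3} = 1
g(9) = mex{1,2,3} = 0
So g(9) = 0.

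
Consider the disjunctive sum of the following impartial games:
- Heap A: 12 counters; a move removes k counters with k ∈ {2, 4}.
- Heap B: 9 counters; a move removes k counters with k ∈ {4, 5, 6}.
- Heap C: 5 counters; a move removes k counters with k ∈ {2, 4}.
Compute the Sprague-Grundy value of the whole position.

Build the Grundy sequence for heap A with g(k) = mex{g(k−s) : s ∈ {2, 4}, s ≤ k}:
g(0) = mex{} = 0
g(1) = mex{} = 0
g(2) = mex{0} = 1
g(3) = mex{0} = 1
g(4) = mex{0,1} = 2
g(5) = mex{0,1} = 2
g(6) = mex{1,2} = 0
g(7) = mex{1,2} = 0
g(8) = mex{0,2} = 1
g(9) = mex{0,2} = 1
g(10) = mex{0,1} = 2
g(11) = mex{0,1} = 2
g(12) = mex{1,2} = 0
So g(12) = 0.
Build the Grundy sequence for heap B with g(k) = mex{g(k−s) : s ∈ {4, 5, 6}, s ≤ k}:
k:     0  1  2  3  4  5  6  7  8  9
g(k):  0  0  0  0  1  1  1  1  2  2
So g(9) = 2.
For heap C, compute g(0), g(1), … with moves {2, 4}:
k:     0  1  2  3  4  5
g(k):  0  0  1  1  2  2
So g(5) = 2.
By the Sprague-Grundy theorem, the Grundy value of a sum of independent games is the XOR of the component values.
Combined value = 0 XOR 2 XOR 2 = 0.

0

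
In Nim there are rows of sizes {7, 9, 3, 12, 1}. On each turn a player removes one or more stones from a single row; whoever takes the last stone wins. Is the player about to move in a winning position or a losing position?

Nim-sum: 7 XOR 9 XOR 3 XOR 12 XOR 1 = 0.
The nim-sum is 0, so this is a P-position: the player to move is in a losing position under optimal play.

Losing position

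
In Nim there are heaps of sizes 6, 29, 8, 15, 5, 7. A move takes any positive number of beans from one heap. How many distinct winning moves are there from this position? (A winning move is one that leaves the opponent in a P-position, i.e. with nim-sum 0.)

1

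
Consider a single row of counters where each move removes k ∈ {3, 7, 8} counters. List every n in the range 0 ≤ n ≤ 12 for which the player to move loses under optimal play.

0, 1, 2, 6, 11, 12

Grundy values for subtraction set {3, 7, 8}:
g(0) = mex{} = 0
g(1) = mex{} = 0
g(2) = mex{} = 0
g(3) = mex{0} = 1
g(4) = mex{0} = 1
g(5) = mex{0} = 1
g(6) = mex{1} = 0
g(7) = mex{0,1} = 2
g(8) = mex{0,1} = 2
g(9) = mex{0} = 1
g(10) = mex{0,1,2} = 3
g(11) = mex{1,2} = 0
g(12) = mex{1} = 0
The P-positions (g = 0) in 0..12 are 0, 1, 2, 6, 11, 12.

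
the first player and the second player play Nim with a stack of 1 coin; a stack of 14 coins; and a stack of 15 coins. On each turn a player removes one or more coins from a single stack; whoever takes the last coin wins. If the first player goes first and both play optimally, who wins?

the second player wins

In binary:
  0001  (1)
  1110  (14)
  1111  (15)
  ----
  0000  (0)
The nim-sum is 0, so this is a P-position: the player to move is in a losing position under optimal play; the first player is about to move from it and so loses — the second player wins.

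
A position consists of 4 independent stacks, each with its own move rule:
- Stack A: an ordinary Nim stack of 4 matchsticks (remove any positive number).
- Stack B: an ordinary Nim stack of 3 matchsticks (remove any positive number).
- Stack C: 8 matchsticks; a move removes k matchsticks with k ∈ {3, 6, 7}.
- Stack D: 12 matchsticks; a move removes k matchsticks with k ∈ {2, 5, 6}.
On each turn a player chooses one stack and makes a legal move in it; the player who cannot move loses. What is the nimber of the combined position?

5

Stack A is a plain Nim stack of size 4, so its Grundy value is 4.
Stack B is a plain Nim stack of size 3, so its Grundy value is 3.
Build the Grundy sequence for stack C with g(k) = mex{g(k−s) : s ∈ {3, 6, 7}, s ≤ k}:
k:     0  1  2  3  4  5  6  7  8
g(k):  0  0  0  1  1  1  2  2  2
So g(8) = 2.
Build the Grundy sequence for stack D with g(k) = mex{g(k−s) : s ∈ {2, 5, 6}, s ≤ k}:
k:     0  1  2  3  4  5  6  7  8  9 10 11 12
g(k):  0  0  1  1  0  2  1  3  0  2  1  0  0
So g(12) = 0.
The value of a disjunctive sum is the nim-sum of the parts.
Combined value = 4 ⊕ 3 ⊕ 2 ⊕ 0 = 5.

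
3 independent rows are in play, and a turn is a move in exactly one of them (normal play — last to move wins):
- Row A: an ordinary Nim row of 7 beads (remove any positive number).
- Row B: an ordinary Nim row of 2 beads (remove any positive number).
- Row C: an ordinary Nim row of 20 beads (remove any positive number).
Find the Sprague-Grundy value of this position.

17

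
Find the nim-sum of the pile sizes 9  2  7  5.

Nim-sum: 9 ⊕ 2 ⊕ 7 ⊕ 5 = 9.

9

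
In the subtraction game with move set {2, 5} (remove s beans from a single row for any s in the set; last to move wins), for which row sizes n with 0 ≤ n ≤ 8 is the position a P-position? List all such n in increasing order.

Grundy values for subtraction set {2, 5}:
k:     0  1  2  3  4  5  6  7  8
g(k):  0  0  1  1  0  2  1  0  0
The P-positions (g = 0) in 0..8 are 0, 1, 4, 7, 8.

0, 1, 4, 7, 8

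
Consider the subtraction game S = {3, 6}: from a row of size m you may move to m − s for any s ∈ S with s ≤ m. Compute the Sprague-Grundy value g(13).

1

Compute g(0), g(1), … for moves {3, 6}:
g(0) = mex{} = 0
g(1) = mex{} = 0
g(2) = mex{} = 0
g(3) = mex{0} = 1
g(4) = mex{0} = 1
g(5) = mex{0} = 1
g(6) = mex{0,1} = 2
g(7) = mex{0,1} = 2
g(8) = mex{0,1} = 2
g(9) = mex{1,2} = 0
g(10) = mex{1,2} = 0
g(11) = mex{1,2} = 0
g(12) = mex{0,2} = 1
g(13) = mex{0,2} = 1
So g(13) = 1.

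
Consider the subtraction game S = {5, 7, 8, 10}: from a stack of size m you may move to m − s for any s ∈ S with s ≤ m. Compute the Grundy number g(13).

2

Compute g(0), g(1), … for moves {5, 7, 8, 10}:
g(0) = mex{} = 0
g(1) = mex{} = 0
g(2) = mex{} = 0
g(3) = mex{} = 0
g(4) = mex{} = 0
g(5) = mex{0} = 1
g(6) = mex{0} = 1
g(7) = mex{0} = 1
g(8) = mex{0} = 1
g(9) = mex{0} = 1
g(10) = mex{0,1} = 2
g(11) = mex{0,1} = 2
g(12) = mex{0,1} = 2
g(13) = mex{0,1} = 2
So g(13) = 2.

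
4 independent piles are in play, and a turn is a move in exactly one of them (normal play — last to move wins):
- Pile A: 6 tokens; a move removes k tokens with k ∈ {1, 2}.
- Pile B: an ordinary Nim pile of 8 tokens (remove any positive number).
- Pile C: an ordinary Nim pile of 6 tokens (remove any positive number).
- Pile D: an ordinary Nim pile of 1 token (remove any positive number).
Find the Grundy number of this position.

Build the Grundy sequence for pile A with g(k) = mex{g(k−s) : s ∈ {1, 2}, s ≤ k}:
g(0) = mex{} = 0
g(1) = mex{0} = 1
g(2) = mex{0,1} = 2
g(3) = mex{1,2} = 0
g(4) = mex{0,2} = 1
g(5) = mex{0,1} = 2
g(6) = mex{1,2} = 0
So g(6) = 0.
Pile B is a plain Nim pile of size 8, so its Grundy value is 8.
Pile C is a plain Nim pile of size 6, so its Grundy value is 6.
Pile D is a plain Nim pile of size 1, so its Grundy value is 1.
The value of a disjunctive sum is the nim-sum of the parts.
Combined value = 0 ⊕ 8 ⊕ 6 ⊕ 1 = 15.

15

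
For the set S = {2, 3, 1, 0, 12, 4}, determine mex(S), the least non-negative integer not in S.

5

The values 0, 1, 2, 3, 4 are all present; 5 is the first non-negative integer missing from the set.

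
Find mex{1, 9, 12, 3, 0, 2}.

The values 0, 1, 2, 3 are all present; 4 is the first non-negative integer missing from the set.

4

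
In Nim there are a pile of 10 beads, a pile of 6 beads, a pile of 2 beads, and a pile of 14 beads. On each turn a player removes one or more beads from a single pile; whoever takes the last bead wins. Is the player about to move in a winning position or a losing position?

Compute the nim-sum pairwise:
10 XOR 6 = 12
12 XOR 2 = 14
14 XOR 14 = 0
The nim-sum is 0, so this is a P-position: the player to move is in a losing position under optimal play.

Losing position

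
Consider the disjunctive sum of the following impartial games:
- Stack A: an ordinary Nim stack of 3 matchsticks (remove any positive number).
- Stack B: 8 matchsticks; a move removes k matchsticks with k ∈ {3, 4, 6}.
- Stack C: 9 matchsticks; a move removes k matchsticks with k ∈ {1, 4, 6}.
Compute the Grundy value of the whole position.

Stack A is a plain Nim stack of size 3, so its Grundy value is 3.
Build the Grundy sequence for stack B with g(k) = mex{g(k−s) : s ∈ {3, 4, 6}, s ≤ k}:
k:     0  1  2  3  4  5  6  7  8
g(k):  0  0  0  1  1  1  2  2  2
So g(8) = 2.
Build the Grundy sequence for stack C with g(k) = mex{g(k−s) : s ∈ {1, 4, 6}, s ≤ k}:
k:     0  1  2  3  4  5  6  7  8  9
g(k):  0  1  0  1  2  0  1  0  1  2
So g(9) = 2.
By the Sprague-Grundy theorem, the Grundy value of a sum of independent games is the XOR of the component values.
Combined value = 3 ⊕ 2 ⊕ 2 = 3.

3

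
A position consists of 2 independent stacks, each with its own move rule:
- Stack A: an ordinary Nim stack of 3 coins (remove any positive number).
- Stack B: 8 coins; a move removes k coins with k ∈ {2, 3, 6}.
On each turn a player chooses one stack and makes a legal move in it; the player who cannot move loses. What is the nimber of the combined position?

1

Stack A is a plain Nim stack of size 3, so its Grundy value is 3.
Grundy values for stack B (subtraction set {2, 3, 6}):
k:     0  1  2  3  4  5  6  7  8
g(k):  0  0  1  1  2  0  3  1  2
So g(8) = 2.
The value of a disjunctive sum is the nim-sum of the parts.
Combined value = 3 XOR 2 = 1.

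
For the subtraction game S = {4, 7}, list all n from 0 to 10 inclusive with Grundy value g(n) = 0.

0, 1, 2, 3

Build the Grundy sequence with g(k) = mex{g(k−s) : s ∈ {4, 7}, s ≤ k}:
k:     0  1  2  3  4  5  6  7  8  9 10
g(k):  0  0  0  0  1  1  1  1  2  2  2
The P-positions (g = 0) in 0..10 are 0, 1, 2, 3.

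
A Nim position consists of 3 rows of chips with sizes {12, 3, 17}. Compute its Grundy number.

Nim-sum: 12 ⊕ 3 ⊕ 17 = 30.

30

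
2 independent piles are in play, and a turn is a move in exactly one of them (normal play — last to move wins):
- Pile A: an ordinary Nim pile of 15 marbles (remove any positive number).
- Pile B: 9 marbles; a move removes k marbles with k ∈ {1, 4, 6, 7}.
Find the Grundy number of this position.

13

Pile A is a plain Nim pile of size 15, so its Grundy value is 15.
For pile B, compute g(0), g(1), … with moves {1, 4, 6, 7}:
k:     0  1  2  3  4  5  6  7  8  9
g(k):  0  1  0  1  2  0  1  2  3  2
So g(9) = 2.
The value of a disjunctive sum is the nim-sum of the parts.
Combined value = 15 ⊕ 2 = 13.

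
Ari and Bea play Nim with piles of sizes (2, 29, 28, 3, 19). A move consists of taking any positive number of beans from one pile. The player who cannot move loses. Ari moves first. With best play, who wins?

Compute the nim-sum pairwise:
2 ^ 29 = 31
31 ^ 28 = 3
3 ^ 3 = 0
0 ^ 19 = 19
The nim-sum is 19 ≠ 0, so this is an N-position: the player to move can win; Ari has a winning move.

Ari wins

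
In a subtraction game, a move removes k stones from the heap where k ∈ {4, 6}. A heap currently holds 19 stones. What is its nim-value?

2

Grundy values for subtraction set {4, 6}:
k:     0  1  2  3  4  5  6  7  8  9 10 11 12 13 14 15 16 17 18 19
g(k):  0  0  0  0  1  1  1  1  2  2  0  0  0  0  1  1  1  1  2  2
So g(19) = 2.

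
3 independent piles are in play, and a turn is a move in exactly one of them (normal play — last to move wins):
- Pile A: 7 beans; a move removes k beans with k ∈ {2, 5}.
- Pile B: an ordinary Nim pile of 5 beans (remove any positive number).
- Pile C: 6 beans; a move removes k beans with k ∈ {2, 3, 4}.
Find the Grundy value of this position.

For pile A, compute g(0), g(1), … with moves {2, 5}:
g(0) = mex{} = 0
g(1) = mex{} = 0
g(2) = mex{0} = 1
g(3) = mex{0} = 1
g(4) = mex{1} = 0
g(5) = mex{0,1} = 2
g(6) = mex{0} = 1
g(7) = mex{1,2} = 0
So g(7) = 0.
Pile B is a plain Nim pile of size 5, so its Grundy value is 5.
Build the Grundy sequence for pile C with g(k) = mex{g(k−s) : s ∈ {2, 3, 4}, s ≤ k}:
k:     0  1  2  3  4  5  6
g(k):  0  0  1  1  2  2  0
So g(6) = 0.
The value of a disjunctive sum is the nim-sum of the parts.
Combined value = 0 XOR 5 XOR 0 = 5.

5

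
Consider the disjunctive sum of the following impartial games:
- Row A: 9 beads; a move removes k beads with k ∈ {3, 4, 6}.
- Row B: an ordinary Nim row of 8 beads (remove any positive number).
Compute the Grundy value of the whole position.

8

Grundy values for row A (subtraction set {3, 4, 6}):
g(0) = mex{} = 0
g(1) = mex{} = 0
g(2) = mex{} = 0
g(3) = mex{0} = 1
g(4) = mex{0} = 1
g(5) = mex{0} = 1
g(6) = mex{0,1} = 2
g(7) = mex{0,1} = 2
g(8) = mex{0,1} = 2
g(9) = mex{1,2} = 0
So g(9) = 0.
Row B is a plain Nim row of size 8, so its Grundy value is 8.
The value of a disjunctive sum is the nim-sum of the parts.
Combined value = 0 ⊕ 8 = 8.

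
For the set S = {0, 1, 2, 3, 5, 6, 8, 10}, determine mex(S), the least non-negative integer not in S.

4

The values 0, 1, 2, 3 are all present; 4 is the first non-negative integer missing from the set.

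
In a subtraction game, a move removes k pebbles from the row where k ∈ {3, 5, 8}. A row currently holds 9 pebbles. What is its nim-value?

3

Build the Grundy sequence with g(k) = mex{g(k−s) : s ∈ {3, 5, 8}, s ≤ k}:
g(0) = mex{} = 0
g(1) = mex{} = 0
g(2) = mex{} = 0
g(3) = mex{0} = 1
g(4) = mex{0} = 1
g(5) = mex{0} = 1
g(6) = mex{0,1} = 2
g(7) = mex{0,1} = 2
g(8) = mex{0,1} = 2
g(9) = mex{0,1,2} = 3
So g(9) = 3.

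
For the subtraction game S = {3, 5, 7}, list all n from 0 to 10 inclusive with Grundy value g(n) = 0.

Build the Grundy sequence with g(k) = mex{g(k−s) : s ∈ {3, 5, 7}, s ≤ k}:
k:     0  1  2  3  4  5  6  7  8  9 10
g(k):  0  0  0  1  1  1  2  2  2  3  0
The P-positions (g = 0) in 0..10 are 0, 1, 2, 10.

0, 1, 2, 10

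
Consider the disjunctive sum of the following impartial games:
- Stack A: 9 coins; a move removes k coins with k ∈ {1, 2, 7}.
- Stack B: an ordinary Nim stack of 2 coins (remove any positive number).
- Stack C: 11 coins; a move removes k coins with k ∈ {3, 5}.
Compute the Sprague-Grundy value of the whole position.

3

Build the Grundy sequence for stack A with g(k) = mex{g(k−s) : s ∈ {1, 2, 7}, s ≤ k}:
k:     0  1  2  3  4  5  6  7  8  9
g(k):  0  1  2  0  1  2  0  1  2  0
So g(9) = 0.
Stack B is a plain Nim stack of size 2, so its Grundy value is 2.
Build the Grundy sequence for stack C with g(k) = mex{g(k−s) : s ∈ {3, 5}, s ≤ k}:
k:     0  1  2  3  4  5  6  7  8  9 10 11
g(k):  0  0  0  1  1  1  2  2  0  0  0  1
So g(11) = 1.
By the Sprague-Grundy theorem, the Grundy value of a sum of independent games is the XOR of the component values.
Combined value = 0 ⊕ 2 ⊕ 1 = 3.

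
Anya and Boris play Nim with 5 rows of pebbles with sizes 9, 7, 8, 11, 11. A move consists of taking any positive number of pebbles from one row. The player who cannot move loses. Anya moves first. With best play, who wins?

Anya wins

Nim-sum: 9 ^ 7 ^ 8 ^ 11 ^ 11 = 6.
The nim-sum is 6 ≠ 0, so this is an N-position: the player to move can win; Anya has a winning move.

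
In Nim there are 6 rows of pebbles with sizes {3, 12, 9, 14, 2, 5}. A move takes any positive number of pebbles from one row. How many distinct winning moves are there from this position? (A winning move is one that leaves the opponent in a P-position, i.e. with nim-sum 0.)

Nim-sum: 3 ⊕ 12 ⊕ 9 ⊕ 14 ⊕ 2 ⊕ 5 = 15.
The overall nim-sum is X = 15. A row of size p has a winning move iff p XOR X < p (reduce it to p XOR X).
  3: 3 XOR 15 = 12 ≥ 3 — no move.
  12: 12 XOR 15 = 3 < 12 — winning move (to 3).
  9: 9 XOR 15 = 6 < 9 — winning move (to 6).
  14: 14 XOR 15 = 1 < 14 — winning move (to 1).
  2: 2 XOR 15 = 13 ≥ 2 — no move.
  5: 5 XOR 15 = 10 ≥ 5 — no move.
That gives 3 winning moves.

3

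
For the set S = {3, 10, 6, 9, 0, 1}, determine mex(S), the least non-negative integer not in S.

2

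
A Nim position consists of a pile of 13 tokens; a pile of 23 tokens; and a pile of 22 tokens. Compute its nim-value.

12

Bitwise XOR of the heap sizes:
  01101  (13)
  10111  (23)
  10110  (22)
  -----
  01100  (12)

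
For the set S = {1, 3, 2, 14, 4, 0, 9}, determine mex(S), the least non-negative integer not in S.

The values 0, 1, 2, 3, 4 are all present; 5 is the first non-negative integer missing from the set.

5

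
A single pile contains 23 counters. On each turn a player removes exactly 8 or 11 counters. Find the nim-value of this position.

0

Compute g(0), g(1), … for moves {8, 11}:
k:     0  1  2  3  4  5  6  7  8  9 10 11 12 13 14 15 16 17 18 19 20 21 22 23
g(k):  0  0  0  0  0  0  0  0  1  1  1  1  1  1  1  1  2  2  2  0  0  0  0  0
So g(23) = 0.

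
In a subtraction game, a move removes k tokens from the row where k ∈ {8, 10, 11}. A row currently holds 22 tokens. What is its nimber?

0

Build the Grundy sequence with g(k) = mex{g(k−s) : s ∈ {8, 10, 11}, s ≤ k}:
k:     0  1  2  3  4  5  6  7  8  9 10 11 12 13 14 15 16 17 18 19 20 21 22
g(k):  0  0  0  0  0  0  0  0  1  1  1  1  1  1  1  1  2  2  2  0  0  0  0
So g(22) = 0.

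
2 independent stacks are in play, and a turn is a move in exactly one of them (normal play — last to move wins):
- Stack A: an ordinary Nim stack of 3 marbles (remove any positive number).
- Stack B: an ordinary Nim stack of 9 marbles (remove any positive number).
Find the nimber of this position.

10

Stack A is a plain Nim stack of size 3, so its Grundy value is 3.
Stack B is a plain Nim stack of size 9, so its Grundy value is 9.
By the Sprague-Grundy theorem, the Grundy value of a sum of independent games is the XOR of the component values.
Combined value = 3 XOR 9 = 10.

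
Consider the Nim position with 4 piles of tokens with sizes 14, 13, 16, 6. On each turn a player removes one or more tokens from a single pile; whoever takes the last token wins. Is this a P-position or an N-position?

Compute the nim-sum pairwise:
14 ⊕ 13 = 3
3 ⊕ 16 = 19
19 ⊕ 6 = 21
The nim-sum is 21 ≠ 0, so this is an N-position: the player to move can win.

N-position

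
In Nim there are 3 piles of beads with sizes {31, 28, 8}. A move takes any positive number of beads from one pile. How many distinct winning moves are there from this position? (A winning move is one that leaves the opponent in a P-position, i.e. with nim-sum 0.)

Nim-sum: 31 ^ 28 ^ 8 = 11.
The overall nim-sum is X = 11. A pile of size p has a winning move iff p XOR X < p (reduce it to p XOR X).
  31: 31 XOR 11 = 20 < 31 — winning move (to 20).
  28: 28 XOR 11 = 23 < 28 — winning move (to 23).
  8: 8 XOR 11 = 3 < 8 — winning move (to 3).
That gives 3 winning moves.

3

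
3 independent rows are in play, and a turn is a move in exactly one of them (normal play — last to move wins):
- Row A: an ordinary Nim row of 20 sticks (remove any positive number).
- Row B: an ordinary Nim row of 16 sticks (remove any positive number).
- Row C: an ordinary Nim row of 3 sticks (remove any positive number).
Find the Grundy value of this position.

7

Row A is a plain Nim row of size 20, so its Grundy value is 20.
Row B is a plain Nim row of size 16, so its Grundy value is 16.
Row C is a plain Nim row of size 3, so its Grundy value is 3.
The value of a disjunctive sum is the nim-sum of the parts.
Combined value = 20 ⊕ 16 ⊕ 3 = 7.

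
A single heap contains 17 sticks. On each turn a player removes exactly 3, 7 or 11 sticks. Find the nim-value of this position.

Build the Grundy sequence with g(k) = mex{g(k−s) : s ∈ {3, 7, 11}, s ≤ k}:
k:     0  1  2  3  4  5  6  7  8  9 10 11 12 13 14 15 16 17
g(k):  0  0  0  1  1  1  0  2  2  1  0  3  2  1  0  0  0  1
So g(17) = 1.

1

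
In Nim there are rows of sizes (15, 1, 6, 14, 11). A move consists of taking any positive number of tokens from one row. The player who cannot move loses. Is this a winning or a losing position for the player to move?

Winning position

Write each in binary and XOR column by column:
  1111  (15)
  0001  (1)
  0110  (6)
  1110  (14)
  1011  (11)
  ----
  1101  (13)
The nim-sum is 13 ≠ 0, so this is an N-position: the player to move can win.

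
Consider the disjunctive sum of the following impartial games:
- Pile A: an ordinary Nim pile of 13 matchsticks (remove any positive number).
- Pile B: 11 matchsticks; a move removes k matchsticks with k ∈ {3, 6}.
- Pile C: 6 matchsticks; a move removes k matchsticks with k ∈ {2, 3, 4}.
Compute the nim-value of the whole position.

13

Pile A is a plain Nim pile of size 13, so its Grundy value is 13.
Grundy values for pile B (subtraction set {3, 6}):
g(0) = mex{} = 0
g(1) = mex{} = 0
g(2) = mex{} = 0
g(3) = mex{0} = 1
g(4) = mex{0} = 1
g(5) = mex{0} = 1
g(6) = mex{0,1} = 2
g(7) = mex{0,1} = 2
g(8) = mex{0,1} = 2
g(9) = mex{1,2} = 0
g(10) = mex{1,2} = 0
g(11) = mex{1,2} = 0
So g(11) = 0.
For pile C, compute g(0), g(1), … with moves {2, 3, 4}:
g(0) = mex{} = 0
g(1) = mex{} = 0
g(2) = mex{0} = 1
g(3) = mex{0} = 1
g(4) = mex{0,1} = 2
g(5) = mex{0,1} = 2
g(6) = mex{1,2} = 0
So g(6) = 0.
The value of a disjunctive sum is the nim-sum of the parts.
Combined value = 13 ⊕ 0 ⊕ 0 = 13.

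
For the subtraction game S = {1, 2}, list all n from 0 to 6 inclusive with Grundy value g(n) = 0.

0, 3, 6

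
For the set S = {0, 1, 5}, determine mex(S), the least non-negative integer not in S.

The values 0, 1 are all present; 2 is the first non-negative integer missing from the set.

2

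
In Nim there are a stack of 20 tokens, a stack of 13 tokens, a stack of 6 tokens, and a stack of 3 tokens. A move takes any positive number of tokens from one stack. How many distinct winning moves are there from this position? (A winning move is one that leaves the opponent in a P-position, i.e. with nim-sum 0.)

Compute the nim-sum pairwise:
20 ⊕ 13 = 25
25 ⊕ 6 = 31
31 ⊕ 3 = 28
The overall nim-sum is X = 28. A stack of size p has a winning move iff p XOR X < p (reduce it to p XOR X).
  20: 20 XOR 28 = 8 < 20 — winning move (to 8).
  13: 13 XOR 28 = 17 ≥ 13 — no move.
  6: 6 XOR 28 = 26 ≥ 6 — no move.
  3: 3 XOR 28 = 31 ≥ 3 — no move.
That gives 1 winning move.

1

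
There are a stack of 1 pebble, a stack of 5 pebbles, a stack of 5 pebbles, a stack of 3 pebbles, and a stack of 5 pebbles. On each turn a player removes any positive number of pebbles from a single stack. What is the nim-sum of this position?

Nim-sum: 1 ^ 5 ^ 5 ^ 3 ^ 5 = 7.

7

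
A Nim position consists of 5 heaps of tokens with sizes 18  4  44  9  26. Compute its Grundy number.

41

Compute the nim-sum pairwise:
18 XOR 4 = 22
22 XOR 44 = 58
58 XOR 9 = 51
51 XOR 26 = 41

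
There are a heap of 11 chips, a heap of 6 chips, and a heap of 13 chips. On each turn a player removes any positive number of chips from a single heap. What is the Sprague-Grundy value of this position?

0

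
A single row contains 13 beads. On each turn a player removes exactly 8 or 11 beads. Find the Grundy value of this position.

1

Build the Grundy sequence with g(k) = mex{g(k−s) : s ∈ {8, 11}, s ≤ k}:
g(0) = mex{} = 0
g(1) = mex{} = 0
g(2) = mex{} = 0
g(3) = mex{} = 0
g(4) = mex{} = 0
g(5) = mex{} = 0
g(6) = mex{} = 0
g(7) = mex{} = 0
g(8) = mex{0} = 1
g(9) = mex{0} = 1
g(10) = mex{0} = 1
g(11) = mex{0} = 1
g(12) = mex{0} = 1
g(13) = mex{0} = 1
So g(13) = 1.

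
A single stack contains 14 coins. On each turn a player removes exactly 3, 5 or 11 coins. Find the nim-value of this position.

2

Grundy values for subtraction set {3, 5, 11}:
k:     0  1  2  3  4  5  6  7  8  9 10 11 12 13 14
g(k):  0  0  0  1  1  1  2  2  0  0  0  1  1  1  2
So g(14) = 2.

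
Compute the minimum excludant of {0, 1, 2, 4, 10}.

3

The values 0, 1, 2 are all present; 3 is the first non-negative integer missing from the set.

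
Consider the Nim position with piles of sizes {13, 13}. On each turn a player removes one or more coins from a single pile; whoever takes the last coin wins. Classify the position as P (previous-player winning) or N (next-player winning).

Bitwise XOR of the heap sizes:
  1101  (13)
  1101  (13)
  ----
  0000  (0)
The nim-sum is 0, so this is a P-position: the player to move is in a losing position under optimal play.

P-position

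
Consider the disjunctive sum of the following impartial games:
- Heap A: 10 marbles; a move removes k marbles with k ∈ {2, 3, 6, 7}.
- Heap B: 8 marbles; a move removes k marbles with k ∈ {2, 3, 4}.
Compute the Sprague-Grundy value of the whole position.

For heap A, compute g(0), g(1), … with moves {2, 3, 6, 7}:
k:     0  1  2  3  4  5  6  7  8  9 10
g(k):  0  0  1  1  2  0  3  1  2  0  0
So g(10) = 0.
Build the Grundy sequence for heap B with g(k) = mex{g(k−s) : s ∈ {2, 3, 4}, s ≤ k}:
g(0) = mex{} = 0
g(1) = mex{} = 0
g(2) = mex{0} = 1
g(3) = mex{0} = 1
g(4) = mex{0,1} = 2
g(5) = mex{0,1} = 2
g(6) = mex{1,2} = 0
g(7) = mex{1,2} = 0
g(8) = mex{0,2} = 1
So g(8) = 1.
By the Sprague-Grundy theorem, the Grundy value of a sum of independent games is the XOR of the component values.
Combined value = 0 ⊕ 1 = 1.

1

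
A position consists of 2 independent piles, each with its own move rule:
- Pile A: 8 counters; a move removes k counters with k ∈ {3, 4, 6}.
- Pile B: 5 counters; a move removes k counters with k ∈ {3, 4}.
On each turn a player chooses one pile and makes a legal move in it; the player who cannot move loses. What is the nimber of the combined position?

3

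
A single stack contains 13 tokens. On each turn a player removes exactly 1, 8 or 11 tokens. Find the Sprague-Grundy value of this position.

2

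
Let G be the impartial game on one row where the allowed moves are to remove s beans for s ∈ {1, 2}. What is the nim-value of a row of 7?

Compute g(0), g(1), … for moves {1, 2}:
k:     0  1  2  3  4  5  6  7
g(k):  0  1  2  0  1  2  0  1
So g(7) = 1.

1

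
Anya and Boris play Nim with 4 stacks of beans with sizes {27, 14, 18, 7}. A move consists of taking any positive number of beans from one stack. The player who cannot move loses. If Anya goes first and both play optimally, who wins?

Boris wins

Bitwise XOR of the heap sizes:
  11011  (27)
  01110  (14)
  10010  (18)
  00111  (7)
  -----
  00000  (0)
The nim-sum is 0, so this is a P-position: the player to move is in a losing position under optimal play; Anya is about to move from it and so loses — Boris wins.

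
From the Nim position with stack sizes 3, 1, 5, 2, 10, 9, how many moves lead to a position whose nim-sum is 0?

1

Nim-sum: 3 ⊕ 1 ⊕ 5 ⊕ 2 ⊕ 10 ⊕ 9 = 6.
The overall nim-sum is X = 6. A stack of size p has a winning move iff p XOR X < p (reduce it to p XOR X).
  3: 3 XOR 6 = 5 ≥ 3 — no move.
  1: 1 XOR 6 = 7 ≥ 1 — no move.
  5: 5 XOR 6 = 3 < 5 — winning move (to 3).
  2: 2 XOR 6 = 4 ≥ 2 — no move.
  10: 10 XOR 6 = 12 ≥ 10 — no move.
  9: 9 XOR 6 = 15 ≥ 9 — no move.
That gives 1 winning move.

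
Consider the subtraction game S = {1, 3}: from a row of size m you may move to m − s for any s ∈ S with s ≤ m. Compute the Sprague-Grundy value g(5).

Grundy values for subtraction set {1, 3}:
g(0) = mex{} = 0
g(1) = mex{0} = 1
g(2) = mex{1} = 0
g(3) = mex{0} = 1
g(4) = mex{1} = 0
g(5) = mex{0} = 1
So g(5) = 1.

1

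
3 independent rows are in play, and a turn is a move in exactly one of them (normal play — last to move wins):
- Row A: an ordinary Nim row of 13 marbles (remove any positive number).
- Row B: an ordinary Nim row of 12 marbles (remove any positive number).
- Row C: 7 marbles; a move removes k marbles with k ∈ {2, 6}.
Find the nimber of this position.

0

Row A is a plain Nim row of size 13, so its Grundy value is 13.
Row B is a plain Nim row of size 12, so its Grundy value is 12.
For row C, compute g(0), g(1), … with moves {2, 6}:
k:     0  1  2  3  4  5  6  7
g(k):  0  0  1  1  0  0  1  1
So g(7) = 1.
The value of a disjunctive sum is the nim-sum of the parts.
Combined value = 13 ⊕ 12 ⊕ 1 = 0.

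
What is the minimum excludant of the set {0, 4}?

0 is in the set but 1 is not, so the mex is 1.

1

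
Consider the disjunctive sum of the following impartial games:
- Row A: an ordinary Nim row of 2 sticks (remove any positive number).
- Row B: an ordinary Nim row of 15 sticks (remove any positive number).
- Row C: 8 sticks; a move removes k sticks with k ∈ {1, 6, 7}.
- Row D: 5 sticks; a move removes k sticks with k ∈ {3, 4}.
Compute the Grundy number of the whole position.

Row A is a plain Nim row of size 2, so its Grundy value is 2.
Row B is a plain Nim row of size 15, so its Grundy value is 15.
For row C, compute g(0), g(1), … with moves {1, 6, 7}:
k:     0  1  2  3  4  5  6  7  8
g(k):  0  1  0  1  0  1  2  3  2
So g(8) = 2.
For row D, compute g(0), g(1), … with moves {3, 4}:
k:     0  1  2  3  4  5
g(k):  0  0  0  1  1  1
So g(5) = 1.
The value of a disjunctive sum is the nim-sum of the parts.
Combined value = 2 ⊕ 15 ⊕ 2 ⊕ 1 = 14.

14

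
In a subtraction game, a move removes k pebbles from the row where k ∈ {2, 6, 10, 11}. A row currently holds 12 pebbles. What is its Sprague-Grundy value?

2

Build the Grundy sequence with g(k) = mex{g(k−s) : s ∈ {2, 6, 10, 11}, s ≤ k}:
g(0) = mex{} = 0
g(1) = mex{} = 0
g(2) = mex{0} = 1
g(3) = mex{0} = 1
g(4) = mex{1} = 0
g(5) = mex{1} = 0
g(6) = mex{0} = 1
g(7) = mex{0} = 1
g(8) = mex{1} = 0
g(9) = mex{1} = 0
g(10) = mex{0} = 1
g(11) = mex{0} = 1
g(12) = mex{0,1} = 2
So g(12) = 2.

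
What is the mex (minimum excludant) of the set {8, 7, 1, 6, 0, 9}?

The values 0, 1 are all present; 2 is the first non-negative integer missing from the set.

2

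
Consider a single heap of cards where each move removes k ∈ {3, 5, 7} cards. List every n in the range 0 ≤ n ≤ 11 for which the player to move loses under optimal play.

Grundy values for subtraction set {3, 5, 7}:
g(0) = mex{} = 0
g(1) = mex{} = 0
g(2) = mex{} = 0
g(3) = mex{0} = 1
g(4) = mex{0} = 1
g(5) = mex{0} = 1
g(6) = mex{0,1} = 2
g(7) = mex{0,1} = 2
g(8) = mex{0,1} = 2
g(9) = mex{0,1,2} = 3
g(10) = mex{1,2} = 0
g(11) = mex{1,2} = 0
The P-positions (g = 0) in 0..11 are 0, 1, 2, 10, 11.

0, 1, 2, 10, 11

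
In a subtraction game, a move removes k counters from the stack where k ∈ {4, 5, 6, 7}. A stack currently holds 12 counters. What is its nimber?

0

Grundy values for subtraction set {4, 5, 6, 7}:
g(0) = mex{} = 0
g(1) = mex{} = 0
g(2) = mex{} = 0
g(3) = mex{} = 0
g(4) = mex{0} = 1
g(5) = mex{0} = 1
g(6) = mex{0} = 1
g(7) = mex{0} = 1
g(8) = mex{0,1} = 2
g(9) = mex{0,1} = 2
g(10) = mex{0,1} = 2
g(11) = mex{1} = 0
g(12) = mex{1,2} = 0
So g(12) = 0.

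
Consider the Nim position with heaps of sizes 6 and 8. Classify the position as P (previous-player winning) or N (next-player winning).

N-position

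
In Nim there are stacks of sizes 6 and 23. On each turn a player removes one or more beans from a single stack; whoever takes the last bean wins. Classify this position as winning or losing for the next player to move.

Winning position

Nim-sum: 6 XOR 23 = 17.
The nim-sum is 17 ≠ 0, so this is an N-position: the player to move can win.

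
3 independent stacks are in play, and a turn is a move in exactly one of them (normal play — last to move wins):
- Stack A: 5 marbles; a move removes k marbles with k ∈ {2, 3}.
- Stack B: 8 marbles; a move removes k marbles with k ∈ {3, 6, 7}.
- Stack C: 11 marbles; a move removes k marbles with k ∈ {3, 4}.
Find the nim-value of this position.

Build the Grundy sequence for stack A with g(k) = mex{g(k−s) : s ∈ {2, 3}, s ≤ k}:
k:     0  1  2  3  4  5
g(k):  0  0  1  1  2  0
So g(5) = 0.
Build the Grundy sequence for stack B with g(k) = mex{g(k−s) : s ∈ {3, 6, 7}, s ≤ k}:
g(0) = mex{} = 0
g(1) = mex{} = 0
g(2) = mex{} = 0
g(3) = mex{0} = 1
g(4) = mex{0} = 1
g(5) = mex{0} = 1
g(6) = mex{0,1} = 2
g(7) = mex{0,1} = 2
g(8) = mex{0,1} = 2
So g(8) = 2.
Build the Grundy sequence for stack C with g(k) = mex{g(k−s) : s ∈ {3, 4}, s ≤ k}:
k:     0  1  2  3  4  5  6  7  8  9 10 11
g(k):  0  0  0  1  1  1  2  0  0  0  1  1
So g(11) = 1.
By the Sprague-Grundy theorem, the Grundy value of a sum of independent games is the XOR of the component values.
Combined value = 0 ⊕ 2 ⊕ 1 = 3.

3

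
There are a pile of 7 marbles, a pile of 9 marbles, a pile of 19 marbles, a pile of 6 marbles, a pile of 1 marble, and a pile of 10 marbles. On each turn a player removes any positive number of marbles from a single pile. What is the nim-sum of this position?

Bitwise XOR of the heap sizes:
  00111  (7)
  01001  (9)
  10011  (19)
  00110  (6)
  00001  (1)
  01010  (10)
  -----
  10000  (16)

16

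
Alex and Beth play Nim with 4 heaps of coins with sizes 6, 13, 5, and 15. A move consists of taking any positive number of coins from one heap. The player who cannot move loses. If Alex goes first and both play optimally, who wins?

Alex wins

Compute the nim-sum pairwise:
6 ^ 13 = 11
11 ^ 5 = 14
14 ^ 15 = 1
The nim-sum is 1 ≠ 0, so this is an N-position: the player to move can win; Alex has a winning move.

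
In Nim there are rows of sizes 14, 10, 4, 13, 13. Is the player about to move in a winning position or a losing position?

Compute the nim-sum pairwise:
14 ^ 10 = 4
4 ^ 4 = 0
0 ^ 13 = 13
13 ^ 13 = 0
The nim-sum is 0, so this is a P-position: the player to move is in a losing position under optimal play.

Losing position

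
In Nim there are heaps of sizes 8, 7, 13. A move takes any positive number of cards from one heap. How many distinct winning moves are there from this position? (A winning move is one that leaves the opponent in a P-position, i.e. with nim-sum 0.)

Compute the nim-sum pairwise:
8 XOR 7 = 15
15 XOR 13 = 2
The overall nim-sum is X = 2. A heap of size p has a winning move iff p XOR X < p (reduce it to p XOR X).
  8: 8 XOR 2 = 10 ≥ 8 — no move.
  7: 7 XOR 2 = 5 < 7 — winning move (to 5).
  13: 13 XOR 2 = 15 ≥ 13 — no move.
That gives 1 winning move.

1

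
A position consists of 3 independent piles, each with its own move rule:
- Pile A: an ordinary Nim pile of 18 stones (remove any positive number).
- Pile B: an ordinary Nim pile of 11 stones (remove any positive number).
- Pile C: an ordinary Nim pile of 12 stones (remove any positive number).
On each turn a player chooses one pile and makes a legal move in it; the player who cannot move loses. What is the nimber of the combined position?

21

Pile A is a plain Nim pile of size 18, so its Grundy value is 18.
Pile B is a plain Nim pile of size 11, so its Grundy value is 11.
Pile C is a plain Nim pile of size 12, so its Grundy value is 12.
By the Sprague-Grundy theorem, the Grundy value of a sum of independent games is the XOR of the component values.
Combined value = 18 XOR 11 XOR 12 = 21.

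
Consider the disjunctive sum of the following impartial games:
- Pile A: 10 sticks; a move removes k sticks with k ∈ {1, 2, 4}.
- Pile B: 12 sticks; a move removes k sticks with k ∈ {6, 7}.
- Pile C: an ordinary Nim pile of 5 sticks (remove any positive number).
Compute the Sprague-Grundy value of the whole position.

Build the Grundy sequence for pile A with g(k) = mex{g(k−s) : s ∈ {1, 2, 4}, s ≤ k}:
g(0) = mex{} = 0
g(1) = mex{0} = 1
g(2) = mex{0,1} = 2
g(3) = mex{1,2} = 0
g(4) = mex{0,2} = 1
g(5) = mex{0,1} = 2
g(6) = mex{1,2} = 0
g(7) = mex{0,2} = 1
g(8) = mex{0,1} = 2
g(9) = mex{1,2} = 0
g(10) = mex{0,2} = 1
So g(10) = 1.
Grundy values for pile B (subtraction set {6, 7}):
k:     0  1  2  3  4  5  6  7  8  9 10 11 12
g(k):  0  0  0  0  0  0  1  1  1  1  1  1  2
So g(12) = 2.
Pile C is a plain Nim pile of size 5, so its Grundy value is 5.
The value of a disjunctive sum is the nim-sum of the parts.
Combined value = 1 XOR 2 XOR 5 = 6.

6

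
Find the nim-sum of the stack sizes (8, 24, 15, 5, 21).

Compute the nim-sum pairwise:
8 ^ 24 = 16
16 ^ 15 = 31
31 ^ 5 = 26
26 ^ 21 = 15

15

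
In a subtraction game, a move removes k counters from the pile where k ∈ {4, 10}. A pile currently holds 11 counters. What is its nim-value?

Build the Grundy sequence with g(k) = mex{g(k−s) : s ∈ {4, 10}, s ≤ k}:
k:     0  1  2  3  4  5  6  7  8  9 10 11
g(k):  0  0  0  0  1  1  1  1  0  0  2  2
So g(11) = 2.

2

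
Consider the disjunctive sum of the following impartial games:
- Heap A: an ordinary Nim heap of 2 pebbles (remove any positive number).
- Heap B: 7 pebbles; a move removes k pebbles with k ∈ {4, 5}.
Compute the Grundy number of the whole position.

Heap A is a plain Nim heap of size 2, so its Grundy value is 2.
For heap B, compute g(0), g(1), … with moves {4, 5}:
k:     0  1  2  3  4  5  6  7
g(k):  0  0  0  0  1  1  1  1
So g(7) = 1.
The value of a disjunctive sum is the nim-sum of the parts.
Combined value = 2 ⊕ 1 = 3.

3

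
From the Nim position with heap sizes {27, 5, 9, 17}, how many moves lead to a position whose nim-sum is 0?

In binary:
  11011  (27)
  00101  (5)
  01001  (9)
  10001  (17)
  -----
  00110  (6)
The overall nim-sum is X = 6. A heap of size p has a winning move iff p XOR X < p (reduce it to p XOR X).
  27: 27 XOR 6 = 29 ≥ 27 — no move.
  5: 5 XOR 6 = 3 < 5 — winning move (to 3).
  9: 9 XOR 6 = 15 ≥ 9 — no move.
  17: 17 XOR 6 = 23 ≥ 17 — no move.
That gives 1 winning move.

1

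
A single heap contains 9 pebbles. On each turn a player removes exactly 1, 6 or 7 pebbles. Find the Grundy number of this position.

3

Compute g(0), g(1), … for moves {1, 6, 7}:
g(0) = mex{} = 0
g(1) = mex{0} = 1
g(2) = mex{1} = 0
g(3) = mex{0} = 1
g(4) = mex{1} = 0
g(5) = mex{0} = 1
g(6) = mex{0,1} = 2
g(7) = mex{0,1,2} = 3
g(8) = mex{0,1,3} = 2
g(9) = mex{0,1,2} = 3
So g(9) = 3.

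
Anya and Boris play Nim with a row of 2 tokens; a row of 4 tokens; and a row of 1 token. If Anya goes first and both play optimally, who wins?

Anya wins

Compute the nim-sum pairwise:
2 XOR 4 = 6
6 XOR 1 = 7
The nim-sum is 7 ≠ 0, so this is an N-position: the player to move can win; Anya has a winning move.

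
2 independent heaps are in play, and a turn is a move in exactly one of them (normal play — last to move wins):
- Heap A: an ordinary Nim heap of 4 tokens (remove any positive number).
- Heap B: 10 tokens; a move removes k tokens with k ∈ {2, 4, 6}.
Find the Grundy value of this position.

5

Heap A is a plain Nim heap of size 4, so its Grundy value is 4.
Grundy values for heap B (subtraction set {2, 4, 6}):
g(0) = mex{} = 0
g(1) = mex{} = 0
g(2) = mex{0} = 1
g(3) = mex{0} = 1
g(4) = mex{0,1} = 2
g(5) = mex{0,1} = 2
g(6) = mex{0,1,2} = 3
g(7) = mex{0,1,2} = 3
g(8) = mex{1,2,3} = 0
g(9) = mex{1,2,3} = 0
g(10) = mex{0,2,3} = 1
So g(10) = 1.
By the Sprague-Grundy theorem, the Grundy value of a sum of independent games is the XOR of the component values.
Combined value = 4 XOR 1 = 5.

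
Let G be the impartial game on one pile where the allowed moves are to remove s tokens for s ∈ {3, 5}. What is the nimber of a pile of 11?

1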